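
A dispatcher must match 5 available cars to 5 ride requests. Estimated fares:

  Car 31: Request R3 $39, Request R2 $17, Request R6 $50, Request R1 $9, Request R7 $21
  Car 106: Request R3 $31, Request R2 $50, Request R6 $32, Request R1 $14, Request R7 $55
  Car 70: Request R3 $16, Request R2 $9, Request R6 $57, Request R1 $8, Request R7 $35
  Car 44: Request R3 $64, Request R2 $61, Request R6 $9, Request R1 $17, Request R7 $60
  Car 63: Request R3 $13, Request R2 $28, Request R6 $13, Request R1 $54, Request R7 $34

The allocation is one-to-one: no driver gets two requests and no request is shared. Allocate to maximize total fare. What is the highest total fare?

Optimal: Car 31→Request R3 ($39), Car 106→Request R7 ($55), Car 70→Request R6 ($57), Car 44→Request R2 ($61), Car 63→Request R1 ($54) — total 39+55+57+61+54 = $266.
Column-greedy (each request in turn goes to its best remaining driver) gives $246, worse by 20.
Next-best assignment: Car 31→Request R3, Car 106→Request R2, Car 70→Request R6, Car 44→Request R7, Car 63→Request R1 = $260.
Swapping Car 44↔Car 70 (Car 44→Request R6 $9, Car 70→Request R2 $9) loses 100.

Max total: $266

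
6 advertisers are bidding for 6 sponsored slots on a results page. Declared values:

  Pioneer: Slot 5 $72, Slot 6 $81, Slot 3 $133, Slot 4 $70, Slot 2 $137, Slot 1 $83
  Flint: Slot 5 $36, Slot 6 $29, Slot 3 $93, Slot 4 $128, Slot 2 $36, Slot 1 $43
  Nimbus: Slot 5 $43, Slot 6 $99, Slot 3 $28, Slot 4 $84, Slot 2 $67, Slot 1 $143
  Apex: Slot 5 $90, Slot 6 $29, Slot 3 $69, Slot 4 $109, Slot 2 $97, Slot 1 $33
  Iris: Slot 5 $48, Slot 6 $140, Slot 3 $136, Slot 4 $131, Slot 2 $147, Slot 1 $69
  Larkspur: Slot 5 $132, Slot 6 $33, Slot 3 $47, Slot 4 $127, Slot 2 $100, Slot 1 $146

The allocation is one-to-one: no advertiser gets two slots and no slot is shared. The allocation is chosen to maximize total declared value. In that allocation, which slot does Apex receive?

Apex receives Slot 2.

This is a one-to-one assignment (maximum-weight bipartite matching).
Optimal: Pioneer→Slot 3 ($133), Flint→Slot 4 ($128), Nimbus→Slot 1 ($143), Apex→Slot 2 ($97), Iris→Slot 6 ($140), Larkspur→Slot 5 ($132) — total 133+128+143+97+140+132 = $773.
Max-entry greedy (repeatedly take the single best remaining cell) gives $743, worse by 30.
Next-best assignment: Pioneer→Slot 2, Flint→Slot 3, Nimbus→Slot 1, Apex→Slot 4, Iris→Slot 6, Larkspur→Slot 5 = $754.
Swapping Iris↔Nimbus (Iris→Slot 1 $69, Nimbus→Slot 6 $99) loses 115.
Apex's own top slot is Slot 4 ($109), but forcing Apex→Slot 4 and reassigning the rest optimally gives only $754 — worse by 19.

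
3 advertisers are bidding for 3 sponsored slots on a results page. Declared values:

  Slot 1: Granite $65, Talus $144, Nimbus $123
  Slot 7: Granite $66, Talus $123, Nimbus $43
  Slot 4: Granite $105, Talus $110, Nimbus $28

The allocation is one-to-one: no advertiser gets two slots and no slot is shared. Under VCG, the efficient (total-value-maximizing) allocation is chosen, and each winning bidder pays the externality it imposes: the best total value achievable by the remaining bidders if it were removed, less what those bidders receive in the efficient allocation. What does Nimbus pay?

Nimbus pays $21.

Efficient allocation: Granite→Slot 4 ($105), Talus→Slot 7 ($123), Nimbus→Slot 1 ($123); total welfare W = $351.
Nimbus receives Slot 1 at value $123, so the others get W − 123 = $228.
Without Nimbus: best allocation of the remaining 2 bidders over all 3 slots is Granite→Slot 4 ($105), Talus→Slot 1 ($144), total $249.
VCG payment = (others' best without Nimbus) − (others' welfare with Nimbus) = 249 − 228 = $21.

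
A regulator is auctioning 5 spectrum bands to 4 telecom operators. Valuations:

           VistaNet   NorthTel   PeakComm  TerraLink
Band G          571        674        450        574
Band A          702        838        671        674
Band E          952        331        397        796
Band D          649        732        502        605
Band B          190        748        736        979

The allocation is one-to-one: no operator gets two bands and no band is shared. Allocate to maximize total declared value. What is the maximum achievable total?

Optimal: VistaNet→Band E ($952M), NorthTel→Band D ($732M), PeakComm→Band A ($671M), TerraLink→Band B ($979M) — total 952+732+671+979 = $3334M.
Column-greedy (each band in turn goes to its best remaining operator) gives $2674M, worse by 660.
Next-best assignment: VistaNet→Band E, NorthTel→Band G, PeakComm→Band A, TerraLink→Band B = $3276M.
Swapping TerraLink↔NorthTel (TerraLink→Band D $605M, NorthTel→Band B $748M) loses 358.

Max total: $3334M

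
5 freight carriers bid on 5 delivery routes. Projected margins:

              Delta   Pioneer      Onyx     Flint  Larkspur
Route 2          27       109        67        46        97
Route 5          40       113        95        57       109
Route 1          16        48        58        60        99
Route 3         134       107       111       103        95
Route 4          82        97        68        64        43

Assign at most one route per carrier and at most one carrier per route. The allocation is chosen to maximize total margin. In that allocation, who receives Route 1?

Optimal: Delta→Route 3 ($134k), Pioneer→Route 2 ($109k), Onyx→Route 5 ($95k), Flint→Route 4 ($64k), Larkspur→Route 1 ($99k) — total 134+109+95+64+99 = $501k.
Row-greedy (each carrier in turn takes its best remaining route) gives $472k, worse by 29.
Next-best assignment: Delta→Route 4, Pioneer→Route 2, Onyx→Route 5, Flint→Route 3, Larkspur→Route 1 = $488k.
Larkspur's own top route is Route 5 ($109k), but forcing Larkspur→Route 5 and reassigning the rest optimally gives only $480k — worse by 21.

Larkspur receives Route 1.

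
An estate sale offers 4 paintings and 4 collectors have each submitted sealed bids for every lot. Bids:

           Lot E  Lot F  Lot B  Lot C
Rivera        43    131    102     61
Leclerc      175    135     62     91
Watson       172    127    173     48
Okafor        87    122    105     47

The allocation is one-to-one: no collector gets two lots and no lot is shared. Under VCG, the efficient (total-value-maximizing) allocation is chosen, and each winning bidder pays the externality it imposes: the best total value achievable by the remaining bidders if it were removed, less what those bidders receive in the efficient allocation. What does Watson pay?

Efficient allocation: Rivera→Lot C ($61), Leclerc→Lot E ($175), Watson→Lot B ($173), Okafor→Lot F ($122); total welfare W = $531.
Watson receives Lot B at value $173, so the others get W − 173 = $358.
Without Watson: best allocation of the remaining 3 bidders over all 4 lots is Rivera→Lot F ($131), Leclerc→Lot E ($175), Okafor→Lot B ($105), total $411.
VCG payment = (others' best without Watson) − (others' welfare with Watson) = 411 − 358 = $53.

Watson pays $53.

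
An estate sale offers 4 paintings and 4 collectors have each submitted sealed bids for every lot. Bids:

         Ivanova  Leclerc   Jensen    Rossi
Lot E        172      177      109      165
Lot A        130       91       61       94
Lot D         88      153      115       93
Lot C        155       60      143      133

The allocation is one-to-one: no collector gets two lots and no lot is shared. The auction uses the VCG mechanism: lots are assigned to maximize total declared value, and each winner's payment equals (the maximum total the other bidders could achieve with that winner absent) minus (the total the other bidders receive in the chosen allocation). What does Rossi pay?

Efficient allocation: Ivanova→Lot A ($130), Leclerc→Lot D ($153), Jensen→Lot C ($143), Rossi→Lot E ($165); total welfare W = $591.
Rossi receives Lot E at value $165, so the others get W − 165 = $426.
Without Rossi: best allocation of the remaining 3 bidders over all 4 lots is Ivanova→Lot E ($172), Leclerc→Lot D ($153), Jensen→Lot C ($143), total $468.
VCG payment = (others' best without Rossi) − (others' welfare with Rossi) = 468 − 426 = $42.

Rossi pays $42.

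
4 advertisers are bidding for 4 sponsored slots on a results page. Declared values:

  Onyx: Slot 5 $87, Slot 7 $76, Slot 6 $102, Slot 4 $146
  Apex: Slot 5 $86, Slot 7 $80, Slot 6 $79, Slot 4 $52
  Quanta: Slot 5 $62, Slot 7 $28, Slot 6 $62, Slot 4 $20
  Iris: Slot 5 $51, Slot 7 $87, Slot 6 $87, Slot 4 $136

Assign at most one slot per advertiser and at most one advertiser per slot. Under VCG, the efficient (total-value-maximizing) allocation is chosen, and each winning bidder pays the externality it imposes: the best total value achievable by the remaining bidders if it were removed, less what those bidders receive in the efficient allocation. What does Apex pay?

Efficient allocation: Onyx→Slot 4 ($146), Apex→Slot 5 ($86), Quanta→Slot 6 ($62), Iris→Slot 7 ($87); total welfare W = $381.
Apex receives Slot 5 at value $86, so the others get W − 86 = $295.
Without Apex: best allocation of the remaining 3 bidders over all 4 slots is Onyx→Slot 6 ($102), Quanta→Slot 5 ($62), Iris→Slot 4 ($136), total $300.
VCG payment = (others' best without Apex) − (others' welfare with Apex) = 300 − 295 = $5.

Apex pays $5.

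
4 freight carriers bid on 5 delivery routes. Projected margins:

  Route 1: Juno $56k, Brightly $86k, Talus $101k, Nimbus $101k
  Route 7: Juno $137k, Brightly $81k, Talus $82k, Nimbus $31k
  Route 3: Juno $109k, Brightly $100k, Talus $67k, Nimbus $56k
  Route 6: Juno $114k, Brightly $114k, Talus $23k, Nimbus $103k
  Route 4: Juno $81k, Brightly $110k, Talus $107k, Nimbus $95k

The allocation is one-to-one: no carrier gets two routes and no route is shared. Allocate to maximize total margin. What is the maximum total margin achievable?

This is a one-to-one assignment (maximum-weight bipartite matching).
Optimal: Juno→Route 7 ($137k), Brightly→Route 6 ($114k), Talus→Route 4 ($107k), Nimbus→Route 1 ($101k) — total 137+114+107+101 = $459k.
Column-greedy (each route in turn goes to its best remaining carrier) gives $441k, worse by 18.
Next-best assignment: Juno→Route 7, Brightly→Route 4, Talus→Route 1, Nimbus→Route 6 = $451k.
Swapping Brightly↔Talus (Brightly→Route 4 $110k, Talus→Route 6 $23k) loses 88.

Max total: $459k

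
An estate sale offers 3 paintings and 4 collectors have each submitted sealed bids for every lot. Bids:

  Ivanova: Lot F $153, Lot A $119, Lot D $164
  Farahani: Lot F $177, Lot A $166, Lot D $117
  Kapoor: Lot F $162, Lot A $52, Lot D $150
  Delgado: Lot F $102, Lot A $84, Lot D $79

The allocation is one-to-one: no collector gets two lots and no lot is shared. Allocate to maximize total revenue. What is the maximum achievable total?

Max total: $492

Optimal: Kapoor→Lot F ($162), Farahani→Lot A ($166), Ivanova→Lot D ($164) — total 162+166+164 = $492.
Column-greedy (each lot in turn goes to its best remaining collector) gives $446, worse by 46.
Next-best assignment: Ivanova→Lot F, Farahani→Lot A, Kapoor→Lot D = $469.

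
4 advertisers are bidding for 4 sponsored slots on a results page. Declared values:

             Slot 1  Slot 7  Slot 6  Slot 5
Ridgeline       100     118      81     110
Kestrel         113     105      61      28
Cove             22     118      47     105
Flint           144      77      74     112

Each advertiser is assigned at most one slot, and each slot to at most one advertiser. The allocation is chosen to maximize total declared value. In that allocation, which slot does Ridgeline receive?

Optimal: Ridgeline→Slot 6 ($81), Kestrel→Slot 7 ($105), Cove→Slot 5 ($105), Flint→Slot 1 ($144) — total 81+105+105+144 = $435.
Max-entry greedy (repeatedly take the single best remaining cell) gives $428, worse by 7.
Next-best assignment: Ridgeline→Slot 5, Kestrel→Slot 6, Cove→Slot 7, Flint→Slot 1 = $433.
Ridgeline's own top slot is Slot 7 ($118), but forcing Ridgeline→Slot 7 and reassigning the rest optimally gives only $428 — worse by 7.

Ridgeline receives Slot 6.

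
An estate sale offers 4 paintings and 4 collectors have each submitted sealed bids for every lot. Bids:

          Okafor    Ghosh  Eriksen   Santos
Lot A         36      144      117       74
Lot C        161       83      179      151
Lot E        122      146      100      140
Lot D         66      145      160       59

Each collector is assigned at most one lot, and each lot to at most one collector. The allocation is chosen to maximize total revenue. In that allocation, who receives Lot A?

Ghosh receives Lot A.

Optimal: Okafor→Lot C ($161), Ghosh→Lot A ($144), Eriksen→Lot D ($160), Santos→Lot E ($140) — total 161+144+160+140 = $605.
Max-entry greedy (repeatedly take the single best remaining cell) gives $465, worse by 140.
Ghosh's own top lot is Lot E ($146), but forcing Ghosh→Lot E and reassigning the rest optimally gives only $541 — worse by 64.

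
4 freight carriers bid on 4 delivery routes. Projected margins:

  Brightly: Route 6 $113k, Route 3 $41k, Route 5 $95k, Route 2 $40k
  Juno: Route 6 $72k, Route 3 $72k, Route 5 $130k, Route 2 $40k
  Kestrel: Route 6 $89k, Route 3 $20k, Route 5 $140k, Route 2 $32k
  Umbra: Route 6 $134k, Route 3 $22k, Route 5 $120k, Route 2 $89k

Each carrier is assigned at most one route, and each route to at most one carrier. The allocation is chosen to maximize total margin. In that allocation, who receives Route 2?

Optimal: Brightly→Route 6 ($113k), Juno→Route 3 ($72k), Kestrel→Route 5 ($140k), Umbra→Route 2 ($89k) — total 113+72+140+89 = $414k.
Column-greedy (each route in turn goes to its best remaining carrier) gives $386k, worse by 28.
Swapping Kestrel↔Brightly (Kestrel→Route 6 $89k, Brightly→Route 5 $95k) loses 69.
Every other assignment is strictly worse.
Umbra's own top route is Route 6 ($134k), but forcing Umbra→Route 6 and reassigning the rest optimally gives only $386k — worse by 28.

Umbra receives Route 2.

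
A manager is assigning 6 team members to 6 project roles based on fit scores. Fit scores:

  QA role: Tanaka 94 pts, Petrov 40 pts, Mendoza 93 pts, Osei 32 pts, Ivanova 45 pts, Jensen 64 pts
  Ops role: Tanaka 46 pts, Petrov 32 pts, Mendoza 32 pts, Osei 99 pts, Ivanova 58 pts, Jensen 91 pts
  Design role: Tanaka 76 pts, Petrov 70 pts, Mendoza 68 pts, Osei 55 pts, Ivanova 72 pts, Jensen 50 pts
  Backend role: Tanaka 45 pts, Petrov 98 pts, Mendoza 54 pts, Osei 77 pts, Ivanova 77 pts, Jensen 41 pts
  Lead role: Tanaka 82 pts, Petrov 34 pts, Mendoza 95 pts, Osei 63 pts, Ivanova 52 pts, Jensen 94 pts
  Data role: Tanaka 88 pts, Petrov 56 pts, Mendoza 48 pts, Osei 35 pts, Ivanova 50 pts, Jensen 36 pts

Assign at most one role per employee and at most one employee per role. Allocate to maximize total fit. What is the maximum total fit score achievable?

Maximum total: 544 pts

Optimal: Tanaka→Data role (88 pts), Petrov→Backend role (98 pts), Mendoza→QA role (93 pts), Osei→Ops role (99 pts), Ivanova→Design role (72 pts), Jensen→Lead role (94 pts) — total 88+98+93+99+72+94 = 544 pts.
Row-greedy (each employee in turn takes its best remaining role) gives 494 pts, worse by 50.
Next-best assignment: Tanaka→Data role, Petrov→Design role, Mendoza→QA role, Osei→Ops role, Ivanova→Backend role, Jensen→Lead role = 521 pts.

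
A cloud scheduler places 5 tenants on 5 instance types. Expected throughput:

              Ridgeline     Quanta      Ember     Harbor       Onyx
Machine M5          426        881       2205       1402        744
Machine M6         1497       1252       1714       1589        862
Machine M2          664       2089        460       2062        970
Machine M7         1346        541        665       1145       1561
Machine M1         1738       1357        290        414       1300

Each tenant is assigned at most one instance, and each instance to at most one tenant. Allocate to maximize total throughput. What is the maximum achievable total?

Optimal: Ridgeline→Machine M1 (1738 ops/s), Quanta→Machine M2 (2089 ops/s), Ember→Machine M5 (2205 ops/s), Harbor→Machine M6 (1589 ops/s), Onyx→Machine M7 (1561 ops/s) — total 1738+2089+2205+1589+1561 = 9182 ops/s.

Max total: 9182 ops/s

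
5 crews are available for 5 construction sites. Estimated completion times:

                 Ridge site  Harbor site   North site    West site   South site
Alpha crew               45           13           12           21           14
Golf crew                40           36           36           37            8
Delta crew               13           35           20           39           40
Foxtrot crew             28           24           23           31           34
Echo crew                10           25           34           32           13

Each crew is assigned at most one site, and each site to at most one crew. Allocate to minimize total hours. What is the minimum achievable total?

Optimal: Alpha crew→Harbor site (13 hours), Golf crew→South site (8 hours), Delta crew→North site (20 hours), Foxtrot crew→West site (31 hours), Echo crew→Ridge site (10 hours) — total 13+8+20+31+10 = 82 hours.
Min-entry greedy (repeatedly take the single cheapest remaining cell) gives 93 hours, worse by 11.
Next-best assignment: Alpha crew→West site, Golf crew→South site, Delta crew→North site, Foxtrot crew→Harbor site, Echo crew→Ridge site = 83 hours.
Swapping Echo crew↔Foxtrot crew (Echo crew→West site 32 hours, Foxtrot crew→Ridge site 28 hours) adds 19.

Min total: 82 hours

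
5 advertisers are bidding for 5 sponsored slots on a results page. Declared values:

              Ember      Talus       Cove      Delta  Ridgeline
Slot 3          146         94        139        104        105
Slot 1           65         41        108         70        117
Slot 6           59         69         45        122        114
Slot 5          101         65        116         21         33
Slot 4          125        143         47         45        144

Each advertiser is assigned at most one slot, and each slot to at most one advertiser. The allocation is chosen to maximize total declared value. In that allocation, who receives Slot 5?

Optimal: Ember→Slot 3 ($146), Talus→Slot 4 ($143), Cove→Slot 5 ($116), Delta→Slot 6 ($122), Ridgeline→Slot 1 ($117) — total 146+143+116+122+117 = $644.
Max-entry greedy (repeatedly take the single best remaining cell) gives $569, worse by 75.
Next-best assignment: Ember→Slot 5, Talus→Slot 4, Cove→Slot 3, Delta→Slot 6, Ridgeline→Slot 1 = $622.
Swapping Ridgeline↔Ember (Ridgeline→Slot 3 $105, Ember→Slot 1 $65) loses 93.
Checked against all permutations: $644 is optimal.
Cove's own top slot is Slot 3 ($139), but forcing Cove→Slot 3 and reassigning the rest optimally gives only $622 — worse by 22.

Cove receives Slot 5.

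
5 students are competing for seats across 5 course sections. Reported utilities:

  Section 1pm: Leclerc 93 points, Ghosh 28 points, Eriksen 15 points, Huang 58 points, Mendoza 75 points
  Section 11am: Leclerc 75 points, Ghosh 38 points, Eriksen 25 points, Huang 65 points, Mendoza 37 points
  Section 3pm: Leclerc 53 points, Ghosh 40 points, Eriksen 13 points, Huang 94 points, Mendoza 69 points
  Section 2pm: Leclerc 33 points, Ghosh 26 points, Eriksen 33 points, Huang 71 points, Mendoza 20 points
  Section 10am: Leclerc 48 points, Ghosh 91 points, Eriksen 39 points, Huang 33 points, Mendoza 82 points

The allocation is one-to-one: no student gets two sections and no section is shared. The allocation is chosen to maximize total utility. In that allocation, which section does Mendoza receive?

Mendoza receives Section 1pm.

This is a one-to-one assignment (maximum-weight bipartite matching).
Optimal: Leclerc→Section 11am (75 points), Ghosh→Section 10am (91 points), Eriksen→Section 2pm (33 points), Huang→Section 3pm (94 points), Mendoza→Section 1pm (75 points) — total 75+91+33+94+75 = 368 points.
Column-greedy (each section in turn goes to its best remaining student) gives 351 points, worse by 17.
Next-best assignment: Leclerc→Section 1pm, Ghosh→Section 10am, Eriksen→Section 2pm, Huang→Section 11am, Mendoza→Section 3pm = 351 points.
Checked against all permutations: 368 points is optimal.
Mendoza's own top section is Section 10am (82 points), but forcing Mendoza→Section 10am and reassigning the rest optimally gives only 340 points — worse by 28.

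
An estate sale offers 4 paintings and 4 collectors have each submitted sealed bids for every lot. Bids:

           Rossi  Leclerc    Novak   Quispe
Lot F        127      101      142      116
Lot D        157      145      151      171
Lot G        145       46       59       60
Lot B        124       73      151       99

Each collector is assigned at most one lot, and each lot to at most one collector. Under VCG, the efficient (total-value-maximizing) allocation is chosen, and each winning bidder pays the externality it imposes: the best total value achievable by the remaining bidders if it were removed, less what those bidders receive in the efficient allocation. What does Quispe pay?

Quispe pays $44.

Efficient allocation: Rossi→Lot G ($145), Leclerc→Lot F ($101), Novak→Lot B ($151), Quispe→Lot D ($171); total welfare W = $568.
Quispe receives Lot D at value $171, so the others get W − 171 = $397.
Without Quispe: best allocation of the remaining 3 bidders over all 4 lots is Rossi→Lot G ($145), Leclerc→Lot D ($145), Novak→Lot B ($151), total $441.
VCG payment = (others' best without Quispe) − (others' welfare with Quispe) = 441 − 397 = $44.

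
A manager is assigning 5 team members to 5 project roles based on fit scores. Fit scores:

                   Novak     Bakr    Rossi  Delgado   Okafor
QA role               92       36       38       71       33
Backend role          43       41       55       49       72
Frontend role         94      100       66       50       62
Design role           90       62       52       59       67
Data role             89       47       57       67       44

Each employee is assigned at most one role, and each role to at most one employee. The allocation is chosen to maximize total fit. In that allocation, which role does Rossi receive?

Optimal: Novak→Design role (90 pts), Bakr→Frontend role (100 pts), Rossi→Data role (57 pts), Delgado→QA role (71 pts), Okafor→Backend role (72 pts) — total 90+100+57+71+72 = 390 pts.
Max-entry greedy (repeatedly take the single best remaining cell) gives 383 pts, worse by 7.
Next-best assignment: Novak→Data role, Bakr→Frontend role, Rossi→Design role, Delgado→QA role, Okafor→Backend role = 384 pts.
Swapping Bakr↔Rossi (Bakr→Data role 47 pts, Rossi→Frontend role 66 pts) loses 44.
Rossi's own top role is Frontend role (66 pts), but forcing Rossi→Frontend role and reassigning the rest optimally gives only 360 pts — worse by 30.

Rossi receives Data role.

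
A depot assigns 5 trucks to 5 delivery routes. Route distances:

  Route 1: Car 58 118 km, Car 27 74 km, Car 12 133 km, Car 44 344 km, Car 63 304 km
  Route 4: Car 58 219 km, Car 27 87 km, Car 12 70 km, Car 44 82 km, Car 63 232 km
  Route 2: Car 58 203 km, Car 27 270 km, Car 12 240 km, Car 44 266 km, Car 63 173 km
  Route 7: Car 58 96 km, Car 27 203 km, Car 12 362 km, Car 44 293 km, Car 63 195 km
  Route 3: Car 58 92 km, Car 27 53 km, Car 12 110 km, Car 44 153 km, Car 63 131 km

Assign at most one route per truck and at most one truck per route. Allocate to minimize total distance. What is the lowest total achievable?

Minimum total: 535 km

Optimal: Car 58→Route 7 (96 km), Car 27→Route 1 (74 km), Car 12→Route 3 (110 km), Car 44→Route 4 (82 km), Car 63→Route 2 (173 km) — total 96+74+110+82+173 = 535 km.
Next-best assignment: Car 58→Route 7, Car 27→Route 3, Car 12→Route 1, Car 44→Route 4, Car 63→Route 2 = 537 km.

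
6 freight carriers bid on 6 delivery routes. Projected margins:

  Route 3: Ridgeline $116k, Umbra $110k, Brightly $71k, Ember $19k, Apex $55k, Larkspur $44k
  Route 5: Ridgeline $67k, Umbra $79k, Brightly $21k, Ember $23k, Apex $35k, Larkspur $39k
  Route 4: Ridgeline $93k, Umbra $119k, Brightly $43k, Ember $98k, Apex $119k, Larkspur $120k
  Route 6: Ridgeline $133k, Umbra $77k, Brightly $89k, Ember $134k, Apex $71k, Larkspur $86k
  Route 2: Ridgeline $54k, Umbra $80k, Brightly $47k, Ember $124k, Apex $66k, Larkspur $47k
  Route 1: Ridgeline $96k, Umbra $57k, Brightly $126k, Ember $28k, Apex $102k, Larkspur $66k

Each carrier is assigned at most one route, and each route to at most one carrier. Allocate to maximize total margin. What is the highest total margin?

Max total: $651k

Optimal: Ridgeline→Route 6 ($133k), Umbra→Route 3 ($110k), Brightly→Route 1 ($126k), Ember→Route 2 ($124k), Apex→Route 4 ($119k), Larkspur→Route 5 ($39k) — total 133+110+126+124+119+39 = $651k.
Row-greedy (each carrier in turn takes its best remaining route) gives $596k, worse by 55.
Every other assignment is strictly worse.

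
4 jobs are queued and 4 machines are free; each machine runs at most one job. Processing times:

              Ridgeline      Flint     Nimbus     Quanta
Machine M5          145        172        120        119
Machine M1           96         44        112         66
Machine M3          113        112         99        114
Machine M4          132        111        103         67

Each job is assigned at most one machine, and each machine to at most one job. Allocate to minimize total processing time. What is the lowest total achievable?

Min total: 344 min

This is a one-to-one assignment (minimum-cost bipartite matching).
Optimal: Ridgeline→Machine M3 (113 min), Flint→Machine M1 (44 min), Nimbus→Machine M5 (120 min), Quanta→Machine M4 (67 min) — total 113+44+120+67 = 344 min.
Min-entry greedy (repeatedly take the single cheapest remaining cell) gives 355 min, worse by 11.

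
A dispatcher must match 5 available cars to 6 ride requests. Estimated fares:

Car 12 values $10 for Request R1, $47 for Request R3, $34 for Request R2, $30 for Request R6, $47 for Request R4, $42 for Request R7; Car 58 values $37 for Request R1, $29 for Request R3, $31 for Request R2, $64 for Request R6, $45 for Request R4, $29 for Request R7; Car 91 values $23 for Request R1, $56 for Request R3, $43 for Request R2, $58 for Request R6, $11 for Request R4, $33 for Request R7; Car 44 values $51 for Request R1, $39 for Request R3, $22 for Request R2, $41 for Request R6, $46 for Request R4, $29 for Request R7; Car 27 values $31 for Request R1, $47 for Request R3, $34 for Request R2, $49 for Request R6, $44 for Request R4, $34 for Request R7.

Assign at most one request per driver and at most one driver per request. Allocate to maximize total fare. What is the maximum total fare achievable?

Optimal: Car 12→Request R7 ($42), Car 58→Request R6 ($64), Car 91→Request R3 ($56), Car 44→Request R1 ($51), Car 27→Request R4 ($44) — total 42+64+56+51+44 = $257.
Row-greedy (each driver in turn takes its best remaining request) gives $249, worse by 8.
Checked against all permutations: $257 is optimal.

Max total: $257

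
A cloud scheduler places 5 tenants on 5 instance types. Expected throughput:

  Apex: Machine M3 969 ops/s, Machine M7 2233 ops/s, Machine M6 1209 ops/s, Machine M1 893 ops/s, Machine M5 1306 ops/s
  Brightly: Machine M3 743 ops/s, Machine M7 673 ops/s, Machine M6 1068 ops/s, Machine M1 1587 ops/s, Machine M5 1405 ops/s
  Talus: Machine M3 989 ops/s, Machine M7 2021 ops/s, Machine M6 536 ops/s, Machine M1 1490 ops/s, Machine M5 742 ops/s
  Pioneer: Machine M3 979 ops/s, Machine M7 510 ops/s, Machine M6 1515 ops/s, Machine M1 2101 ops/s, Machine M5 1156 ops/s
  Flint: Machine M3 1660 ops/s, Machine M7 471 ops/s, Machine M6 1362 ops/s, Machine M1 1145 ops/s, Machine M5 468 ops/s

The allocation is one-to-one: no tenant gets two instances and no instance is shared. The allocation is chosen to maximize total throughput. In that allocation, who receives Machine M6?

Optimal: Apex→Machine M6 (1209 ops/s), Brightly→Machine M5 (1405 ops/s), Talus→Machine M7 (2021 ops/s), Pioneer→Machine M1 (2101 ops/s), Flint→Machine M3 (1660 ops/s) — total 1209+1405+2021+2101+1660 = 8396 ops/s.
Column-greedy (each instance in turn goes to its best remaining tenant) gives 7737 ops/s, worse by 659.
Checked against all permutations: 8396 ops/s is optimal.
Apex's own top instance is Machine M7 (2233 ops/s), but forcing Apex→Machine M7 and reassigning the rest optimally gives only 8303 ops/s — worse by 93.

Apex receives Machine M6.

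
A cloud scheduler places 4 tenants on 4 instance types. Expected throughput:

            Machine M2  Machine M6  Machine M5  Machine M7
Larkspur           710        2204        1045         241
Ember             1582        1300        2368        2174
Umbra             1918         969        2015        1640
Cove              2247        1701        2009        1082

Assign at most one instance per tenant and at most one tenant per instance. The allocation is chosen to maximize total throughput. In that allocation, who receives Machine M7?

Optimal: Larkspur→Machine M6 (2204 ops/s), Ember→Machine M7 (2174 ops/s), Umbra→Machine M5 (2015 ops/s), Cove→Machine M2 (2247 ops/s) — total 2204+2174+2015+2247 = 8640 ops/s.
Next-best assignment: Larkspur→Machine M6, Ember→Machine M5, Umbra→Machine M7, Cove→Machine M2 = 8459 ops/s.
Swapping Ember↔Larkspur (Ember→Machine M6 1300 ops/s, Larkspur→Machine M7 241 ops/s) loses 2837.
Ember's own top instance is Machine M5 (2368 ops/s), but forcing Ember→Machine M5 and reassigning the rest optimally gives only 8459 ops/s — worse by 181.

Ember receives Machine M7.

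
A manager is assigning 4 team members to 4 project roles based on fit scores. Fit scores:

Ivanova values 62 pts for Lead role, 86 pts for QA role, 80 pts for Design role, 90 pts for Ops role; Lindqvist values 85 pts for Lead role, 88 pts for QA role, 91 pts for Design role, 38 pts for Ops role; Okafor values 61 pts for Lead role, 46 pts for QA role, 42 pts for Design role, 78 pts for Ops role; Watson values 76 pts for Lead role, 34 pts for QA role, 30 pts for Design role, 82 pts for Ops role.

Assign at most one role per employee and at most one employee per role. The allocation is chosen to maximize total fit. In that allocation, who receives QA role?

Ivanova receives QA role.

This is the linear assignment problem.
Optimal: Ivanova→QA role (86 pts), Lindqvist→Design role (91 pts), Okafor→Ops role (78 pts), Watson→Lead role (76 pts) — total 86+91+78+76 = 331 pts.
Row-greedy (each employee in turn takes its best remaining role) gives 276 pts, worse by 55.
Next-best assignment: Ivanova→Design role, Lindqvist→QA role, Okafor→Ops role, Watson→Lead role = 322 pts.
Swapping Lindqvist↔Watson (Lindqvist→Lead role 85 pts, Watson→Design role 30 pts) loses 52.
Checked against all permutations: 331 pts is optimal.
Ivanova's own top role is Ops role (90 pts), but forcing Ivanova→Ops role and reassigning the rest optimally gives only 303 pts — worse by 28.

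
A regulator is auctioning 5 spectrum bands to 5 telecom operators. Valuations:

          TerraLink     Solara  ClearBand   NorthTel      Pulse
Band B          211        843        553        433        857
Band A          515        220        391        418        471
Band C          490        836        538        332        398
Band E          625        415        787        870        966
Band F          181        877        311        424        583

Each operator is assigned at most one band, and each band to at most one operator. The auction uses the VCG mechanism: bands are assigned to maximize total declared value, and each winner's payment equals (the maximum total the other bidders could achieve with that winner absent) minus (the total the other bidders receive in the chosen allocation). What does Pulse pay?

Efficient allocation: TerraLink→Band A ($515M), Solara→Band F ($877M), ClearBand→Band C ($538M), NorthTel→Band E ($870M), Pulse→Band B ($857M); total welfare W = $3657M.
Pulse receives Band B at value $857M, so the others get W − 857 = $2800M.
Without Pulse: best allocation of the remaining 4 bidders over all 5 bands is TerraLink→Band A ($515M), Solara→Band F ($877M), ClearBand→Band B ($553M), NorthTel→Band E ($870M), total $2815M.
VCG payment = (others' best without Pulse) − (others' welfare with Pulse) = 2815 − 2800 = $15M.

Pulse pays $15M.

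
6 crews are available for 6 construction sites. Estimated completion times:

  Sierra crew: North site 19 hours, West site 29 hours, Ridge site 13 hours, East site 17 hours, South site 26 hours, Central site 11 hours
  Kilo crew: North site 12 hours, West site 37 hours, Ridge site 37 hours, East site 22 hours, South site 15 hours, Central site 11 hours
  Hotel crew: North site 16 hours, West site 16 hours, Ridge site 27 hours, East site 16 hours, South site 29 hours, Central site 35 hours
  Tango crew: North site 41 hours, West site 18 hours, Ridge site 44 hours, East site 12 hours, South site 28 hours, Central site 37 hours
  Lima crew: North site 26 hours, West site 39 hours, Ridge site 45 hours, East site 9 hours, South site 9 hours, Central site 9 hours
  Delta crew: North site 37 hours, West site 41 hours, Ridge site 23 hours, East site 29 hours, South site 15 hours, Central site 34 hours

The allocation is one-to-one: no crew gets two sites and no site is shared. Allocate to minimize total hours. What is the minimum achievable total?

Optimal: Sierra crew→Ridge site (13 hours), Kilo crew→North site (12 hours), Hotel crew→West site (16 hours), Tango crew→East site (12 hours), Lima crew→Central site (9 hours), Delta crew→South site (15 hours) — total 13+12+16+12+9+15 = 77 hours.
Row-greedy (each crew in turn takes its cheapest remaining site) gives 83 hours, worse by 6.
Every other assignment is strictly worse.

Minimum total: 77 hours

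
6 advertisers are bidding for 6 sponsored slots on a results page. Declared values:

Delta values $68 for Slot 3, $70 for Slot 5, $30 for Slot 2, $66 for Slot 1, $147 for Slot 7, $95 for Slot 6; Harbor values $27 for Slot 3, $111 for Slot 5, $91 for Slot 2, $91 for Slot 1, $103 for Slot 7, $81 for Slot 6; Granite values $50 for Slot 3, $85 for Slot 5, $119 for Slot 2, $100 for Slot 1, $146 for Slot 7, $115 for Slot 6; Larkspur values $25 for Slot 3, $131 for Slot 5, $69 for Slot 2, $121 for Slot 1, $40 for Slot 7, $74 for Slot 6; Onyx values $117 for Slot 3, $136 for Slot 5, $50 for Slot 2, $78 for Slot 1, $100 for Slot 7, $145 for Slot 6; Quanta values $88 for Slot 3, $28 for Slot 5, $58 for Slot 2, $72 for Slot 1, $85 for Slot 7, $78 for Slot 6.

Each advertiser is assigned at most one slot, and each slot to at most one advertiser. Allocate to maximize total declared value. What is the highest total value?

Optimal: Delta→Slot 7 ($147), Harbor→Slot 5 ($111), Granite→Slot 2 ($119), Larkspur→Slot 1 ($121), Onyx→Slot 6 ($145), Quanta→Slot 3 ($88) — total 147+111+119+121+145+88 = $731.
Column-greedy (each slot in turn goes to its best remaining advertiser) gives $683, worse by 48.
Next-best assignment: Delta→Slot 7, Harbor→Slot 1, Granite→Slot 2, Larkspur→Slot 5, Onyx→Slot 6, Quanta→Slot 3 = $721.
Swapping Larkspur↔Delta (Larkspur→Slot 7 $40, Delta→Slot 1 $66) loses 162.
Every other assignment is strictly worse.

Max total: $731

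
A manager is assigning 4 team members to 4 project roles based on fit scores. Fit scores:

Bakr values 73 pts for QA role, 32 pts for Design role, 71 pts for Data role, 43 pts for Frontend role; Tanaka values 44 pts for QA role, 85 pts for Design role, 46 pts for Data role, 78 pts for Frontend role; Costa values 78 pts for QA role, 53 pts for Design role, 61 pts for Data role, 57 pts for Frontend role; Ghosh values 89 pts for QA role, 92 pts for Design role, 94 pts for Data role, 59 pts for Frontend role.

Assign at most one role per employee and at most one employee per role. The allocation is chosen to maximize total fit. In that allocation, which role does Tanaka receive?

Optimal: Bakr→Data role (71 pts), Tanaka→Frontend role (78 pts), Costa→QA role (78 pts), Ghosh→Design role (92 pts) — total 71+78+78+92 = 319 pts.
Max-entry greedy (repeatedly take the single best remaining cell) gives 300 pts, worse by 19.
Next-best assignment: Bakr→QA role, Tanaka→Design role, Costa→Frontend role, Ghosh→Data role = 309 pts.
No other one-to-one assignment exceeds 319 pts.
Tanaka's own top role is Design role (85 pts), but forcing Tanaka→Design role and reassigning the rest optimally gives only 309 pts — worse by 10.

Tanaka receives Frontend role.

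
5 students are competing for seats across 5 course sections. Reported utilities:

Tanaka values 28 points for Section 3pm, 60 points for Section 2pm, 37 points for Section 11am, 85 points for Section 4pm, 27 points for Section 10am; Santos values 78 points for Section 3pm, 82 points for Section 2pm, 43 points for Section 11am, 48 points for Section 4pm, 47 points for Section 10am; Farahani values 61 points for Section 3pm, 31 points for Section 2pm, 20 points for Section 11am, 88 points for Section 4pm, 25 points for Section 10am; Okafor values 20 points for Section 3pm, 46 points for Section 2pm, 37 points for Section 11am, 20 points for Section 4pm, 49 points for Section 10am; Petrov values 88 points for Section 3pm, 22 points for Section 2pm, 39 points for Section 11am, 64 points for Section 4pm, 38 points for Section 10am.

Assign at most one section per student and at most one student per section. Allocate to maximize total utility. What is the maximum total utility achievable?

Optimal: Tanaka→Section 11am (37 points), Santos→Section 2pm (82 points), Farahani→Section 4pm (88 points), Okafor→Section 10am (49 points), Petrov→Section 3pm (88 points) — total 37+82+88+49+88 = 344 points.
Row-greedy (each student in turn takes its best remaining section) gives 316 points, worse by 28.
Checked against all permutations: 344 points is optimal.

Maximum total: 344 points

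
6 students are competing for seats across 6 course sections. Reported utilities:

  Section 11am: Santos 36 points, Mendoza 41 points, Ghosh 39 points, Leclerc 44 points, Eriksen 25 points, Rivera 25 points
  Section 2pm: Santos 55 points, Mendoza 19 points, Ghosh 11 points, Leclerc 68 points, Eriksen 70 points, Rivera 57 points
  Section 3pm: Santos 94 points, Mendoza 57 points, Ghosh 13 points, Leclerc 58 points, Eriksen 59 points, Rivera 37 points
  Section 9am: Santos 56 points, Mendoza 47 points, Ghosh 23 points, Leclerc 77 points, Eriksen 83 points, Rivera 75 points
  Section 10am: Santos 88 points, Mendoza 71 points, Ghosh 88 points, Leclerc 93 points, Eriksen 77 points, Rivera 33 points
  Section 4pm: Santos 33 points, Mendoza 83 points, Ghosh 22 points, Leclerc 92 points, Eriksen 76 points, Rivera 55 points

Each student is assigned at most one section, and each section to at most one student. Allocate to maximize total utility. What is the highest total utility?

Maximum total: 460 points

Optimal: Santos→Section 3pm (94 points), Mendoza→Section 11am (41 points), Ghosh→Section 10am (88 points), Leclerc→Section 4pm (92 points), Eriksen→Section 2pm (70 points), Rivera→Section 9am (75 points) — total 94+41+88+92+70+75 = 460 points.
Max-entry greedy (repeatedly take the single best remaining cell) gives 449 points, worse by 11.
Swapping Eriksen↔Ghosh (Eriksen→Section 10am 77 points, Ghosh→Section 2pm 11 points) loses 70.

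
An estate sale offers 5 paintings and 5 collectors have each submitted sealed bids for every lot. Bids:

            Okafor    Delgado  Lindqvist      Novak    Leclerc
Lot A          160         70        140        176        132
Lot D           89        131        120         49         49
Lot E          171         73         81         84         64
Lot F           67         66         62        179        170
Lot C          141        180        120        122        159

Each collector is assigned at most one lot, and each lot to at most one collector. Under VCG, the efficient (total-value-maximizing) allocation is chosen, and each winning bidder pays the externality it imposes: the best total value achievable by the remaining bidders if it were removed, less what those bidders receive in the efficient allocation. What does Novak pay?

Efficient allocation: Okafor→Lot E ($171), Delgado→Lot C ($180), Lindqvist→Lot D ($120), Novak→Lot A ($176), Leclerc→Lot F ($170); total welfare W = $817.
Novak receives Lot A at value $176, so the others get W − 176 = $641.
Without Novak: best allocation of the remaining 4 bidders over all 5 lots is Okafor→Lot E ($171), Delgado→Lot C ($180), Lindqvist→Lot A ($140), Leclerc→Lot F ($170), total $661.
VCG payment = (others' best without Novak) − (others' welfare with Novak) = 661 − 641 = $20.

Novak pays $20.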